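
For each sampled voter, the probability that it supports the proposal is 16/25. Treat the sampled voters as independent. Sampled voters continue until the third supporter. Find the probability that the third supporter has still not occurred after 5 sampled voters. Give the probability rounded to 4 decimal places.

0.2509

Needing more than 5 sampled voters ⇔ fewer than 3 successes in the first 5. With X ~ Binomial(5, 0.64), P(Y > 5) = P(X ≤ 2).
  k=0: C(5,0)·0.64^0·0.36^5 = 0.006047
  k=1: C(5,1)·0.64^1·0.36^4 = 0.053748
  k=2: C(5,2)·0.64^2·0.36^3 = 0.191103
P(X ≤ 2) = 0.250897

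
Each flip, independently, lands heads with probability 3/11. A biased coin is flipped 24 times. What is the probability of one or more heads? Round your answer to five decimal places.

0.99952

P(at least one) = 1 − P(none) = 1 − (1 − 0.272727)^24
= 1 − 0.0004794 = 0.9995206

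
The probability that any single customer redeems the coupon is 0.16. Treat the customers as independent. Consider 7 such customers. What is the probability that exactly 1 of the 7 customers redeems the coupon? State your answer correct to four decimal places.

X ~ Binomial(n=7, p=0.16).
P(X=1) = C(7,1) · p^1 · (1−p)^6
= 7 · 0.16 · 0.3513 = 0.393454

0.3935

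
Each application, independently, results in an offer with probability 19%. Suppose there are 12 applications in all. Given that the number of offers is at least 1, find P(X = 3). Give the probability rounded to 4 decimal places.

0.2461

X ~ Binomial(12, 0.19). Want P(X=3 | X≥1) = P(X=3) / P(X≥1).
P(X=3) = C(12,3)·0.19^3·0.81^9 = 0.226490
P(X≥1) = 1 − 0.079766 = 0.920234
Ratio = 0.226490 / 0.920234 = 0.246122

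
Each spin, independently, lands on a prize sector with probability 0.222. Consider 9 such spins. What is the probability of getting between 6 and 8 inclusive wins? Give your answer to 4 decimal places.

0.0054

X ~ Binomial(9, 0.222); P(6 ≤ X ≤ 8) = Σ C(9,k) p^k (1−p)^(9−k) over k:
  k=6: C(9,6)·0.222^6·0.778^3 = 0.004735
  k=7: C(9,7)·0.222^7·0.778^2 = 0.000579
  k=8: C(9,8)·0.222^8·0.778^1 = 0.000041
Total = 0.005356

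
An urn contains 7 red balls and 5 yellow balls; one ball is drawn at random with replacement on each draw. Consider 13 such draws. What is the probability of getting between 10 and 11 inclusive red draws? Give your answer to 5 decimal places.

X ~ Binomial(13, 0.583333); P(10 ≤ X ≤ 11) = Σ C(13,k) p^k (1−p)^(13−k) over k:
  k=10: C(13,10)·0.583333^10·0.416667^3 = 0.0943844
  k=11: C(13,11)·0.583333^11·0.416667^2 = 0.0360377
Total = 0.1304221

0.13042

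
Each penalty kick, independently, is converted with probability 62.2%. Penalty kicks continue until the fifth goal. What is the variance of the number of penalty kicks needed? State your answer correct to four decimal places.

Y = total penalty kicks until the fifth success; negative binomial with r=5, p=0.622.
Var(Y) = r(1−p)/p² = 5·0.378 / 0.622² = 4.885185

4.8852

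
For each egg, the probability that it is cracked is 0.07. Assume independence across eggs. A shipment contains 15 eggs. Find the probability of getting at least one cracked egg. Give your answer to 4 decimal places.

P(at least one) = 1 − P(none) = 1 − (1 − 0.07)^15
= 1 − 0.336701 = 0.663299

0.6633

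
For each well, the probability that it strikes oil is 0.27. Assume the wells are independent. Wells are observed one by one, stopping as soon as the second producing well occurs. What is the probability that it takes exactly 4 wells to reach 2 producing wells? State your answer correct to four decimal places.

Y = trial on which the second success occurs; negative binomial, r=2, p=0.27.
P(Y=4) = C(3,1) · p^2 · (1−p)^2
= 3 · 0.0729 · 0.5329 = 0.116545

0.1165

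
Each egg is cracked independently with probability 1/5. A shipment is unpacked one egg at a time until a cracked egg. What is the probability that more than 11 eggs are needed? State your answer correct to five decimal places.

Y = number of eggs to the first success; geometric, p = 0.20.
P(Y > 11) = P(first 11 all fail) = (1−p)^11 = 0.0858993

0.08590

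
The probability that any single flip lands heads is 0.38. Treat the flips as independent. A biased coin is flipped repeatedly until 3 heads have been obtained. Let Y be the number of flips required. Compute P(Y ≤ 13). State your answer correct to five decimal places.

0.92345

Finishing within 13 flips ⇔ at least 3 successes in the first 13. With X ~ Binomial(13, 0.38), P(Y ≤ 13) = 1 − P(X ≤ 2).
  k=0: C(13,0)·0.38^0·0.62^13 = 0.0020003
  k=1: C(13,1)·0.38^1·0.62^12 = 0.0159378
  k=2: C(13,2)·0.38^2·0.62^11 = 0.0586098
1 − 0.0765479 = 0.9234521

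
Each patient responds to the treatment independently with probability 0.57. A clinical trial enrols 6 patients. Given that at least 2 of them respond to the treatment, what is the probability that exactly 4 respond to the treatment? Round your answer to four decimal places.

0.3103

X ~ Binomial(6, 0.57). Want P(X=4 | X≥2) = P(X=4) / P(X≥2).
P(X=4) = C(6,4)·0.57^4·0.43^2 = 0.292771
P(X≥2) = 1 − 0.006321 − 0.050277 = 0.943402
Ratio = 0.292771 / 0.943402 = 0.310335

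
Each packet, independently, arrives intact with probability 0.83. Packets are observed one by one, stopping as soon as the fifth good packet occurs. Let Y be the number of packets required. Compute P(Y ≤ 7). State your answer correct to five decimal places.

Finishing within 7 packets ⇔ at least 5 successes in the first 7. With X ~ Binomial(7, 0.83), P(Y ≤ 7) = 1 − P(X ≤ 4).
  k=0: C(7,0)·0.83^0·0.17^7 = 0.0000041
  k=1: C(7,1)·0.83^1·0.17^6 = 0.0001402
  k=2: C(7,2)·0.83^2·0.17^5 = 0.0020541
  k=3: C(7,3)·0.83^3·0.17^4 = 0.0167147
  k=4: C(7,4)·0.83^4·0.17^3 = 0.0816070
1 − 0.1005201 = 0.8994799

0.89948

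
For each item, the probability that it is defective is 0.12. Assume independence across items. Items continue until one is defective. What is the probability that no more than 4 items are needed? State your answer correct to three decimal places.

Y = number of items to the first success; geometric, p = 0.12.
P(Y ≤ 4) = 1 − (1−p)^4 = 1 − 0.59970 = 0.40030

0.400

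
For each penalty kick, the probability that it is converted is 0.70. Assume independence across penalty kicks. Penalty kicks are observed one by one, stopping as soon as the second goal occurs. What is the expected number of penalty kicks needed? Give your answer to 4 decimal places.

2.8571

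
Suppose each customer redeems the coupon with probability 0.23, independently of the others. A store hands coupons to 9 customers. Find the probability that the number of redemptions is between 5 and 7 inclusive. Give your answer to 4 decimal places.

X ~ Binomial(9, 0.23); P(5 ≤ X ≤ 7) = Σ C(9,k) p^k (1−p)^(9−k) over k:
  k=5: C(9,5)·0.23^5·0.77^4 = 0.028508
  k=6: C(9,6)·0.23^6·0.77^3 = 0.005677
  k=7: C(9,7)·0.23^7·0.77^2 = 0.000727
Total = 0.034912

0.0349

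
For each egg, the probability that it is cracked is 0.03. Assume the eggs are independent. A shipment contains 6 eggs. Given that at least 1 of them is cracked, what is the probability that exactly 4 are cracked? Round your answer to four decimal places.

X ~ Binomial(6, 0.03). Want P(X=4 | X≥1) = P(X=4) / P(X≥1).
P(X=4) = C(6,4)·0.03^4·0.97^2 = 0.000011
P(X≥1) = 1 − 0.832972 = 0.167028
Ratio = 0.000011 / 0.167028 = 0.000068

0.0001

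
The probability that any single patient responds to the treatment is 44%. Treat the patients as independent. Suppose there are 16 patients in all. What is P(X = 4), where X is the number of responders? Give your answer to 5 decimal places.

X ~ Binomial(n=16, p=0.44).
P(X=4) = C(16,4) · p^4 · (1−p)^12
= 1820 · 0.037481 · 0.00095117 = 0.0648841

0.06488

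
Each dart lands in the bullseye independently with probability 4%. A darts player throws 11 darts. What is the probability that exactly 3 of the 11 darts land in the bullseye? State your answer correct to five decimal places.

X ~ Binomial(n=11, p=0.04).
P(X=3) = C(11,3) · p^3 · (1−p)^8
= 165 · 6.4e-05 · 0.72139 = 0.0076179

0.00762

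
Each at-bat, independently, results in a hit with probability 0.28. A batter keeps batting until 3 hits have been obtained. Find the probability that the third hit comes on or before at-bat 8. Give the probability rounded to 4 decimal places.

0.3973

Finishing within 8 at-bats ⇔ at least 3 successes in the first 8. With X ~ Binomial(8, 0.28), P(Y ≤ 8) = 1 − P(X ≤ 2).
  k=0: C(8,0)·0.28^0·0.72^8 = 0.072220
  k=1: C(8,1)·0.28^1·0.72^7 = 0.224686
  k=2: C(8,2)·0.28^2·0.72^6 = 0.305822
1 − 0.602728 = 0.397272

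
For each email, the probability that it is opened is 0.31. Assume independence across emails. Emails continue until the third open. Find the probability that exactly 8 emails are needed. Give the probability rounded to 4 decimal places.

0.0978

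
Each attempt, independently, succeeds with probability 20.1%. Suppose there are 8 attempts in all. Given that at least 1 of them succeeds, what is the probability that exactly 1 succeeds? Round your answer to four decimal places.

0.4009

X ~ Binomial(8, 0.201). Want P(X=1 | X≥1) = P(X=1) / P(X≥1).
P(X=1) = C(8,1)·0.201^1·0.799^7 = 0.334282
P(X≥1) = 1 − 0.166102 = 0.833898
Ratio = 0.334282 / 0.833898 = 0.400867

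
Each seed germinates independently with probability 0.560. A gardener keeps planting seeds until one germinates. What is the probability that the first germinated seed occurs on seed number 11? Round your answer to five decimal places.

0.00015

Geometric (trials to first success), p = 0.56.
P(Y = 11) = (1−p)^10 · p = 0.00027197 · 0.56 = 0.0001523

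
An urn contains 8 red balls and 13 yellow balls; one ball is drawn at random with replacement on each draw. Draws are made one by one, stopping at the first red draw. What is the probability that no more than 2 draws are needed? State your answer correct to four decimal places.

0.6168

Y = number of draws to the first success; geometric, p = 0.380952.
P(Y ≤ 2) = 1 − (1−p)^2 = 1 − 0.383220 = 0.616780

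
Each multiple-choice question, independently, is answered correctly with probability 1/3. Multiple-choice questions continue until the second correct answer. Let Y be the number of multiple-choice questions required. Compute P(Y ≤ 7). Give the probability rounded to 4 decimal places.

0.7366

Finishing within 7 multiple-choice questions ⇔ at least 2 successes in the first 7. With X ~ Binomial(7, 0.333333), P(Y ≤ 7) = 1 − P(X ≤ 1).
  k=0: C(7,0)·0.333333^0·0.666667^7 = 0.058528
  k=1: C(7,1)·0.333333^1·0.666667^6 = 0.204847
1 − 0.263374 = 0.736626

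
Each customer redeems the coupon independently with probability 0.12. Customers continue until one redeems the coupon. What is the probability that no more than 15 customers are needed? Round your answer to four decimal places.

Y = number of customers to the first success; geometric, p = 0.12.
P(Y ≤ 15) = 1 − (1−p)^15 = 1 − 0.146974 = 0.853026

0.8530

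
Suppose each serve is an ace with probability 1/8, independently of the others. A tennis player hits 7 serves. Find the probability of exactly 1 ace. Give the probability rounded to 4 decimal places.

X ~ Binomial(n=7, p=0.125).
P(X=1) = C(7,1) · p^1 · (1−p)^6
= 7 · 0.125 · 0.4488 = 0.392696

0.3927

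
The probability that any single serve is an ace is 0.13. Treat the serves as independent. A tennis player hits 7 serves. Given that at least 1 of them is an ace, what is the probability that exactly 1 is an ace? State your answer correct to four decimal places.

0.6336

X ~ Binomial(7, 0.13). Want P(X=1 | X≥1) = P(X=1) / P(X≥1).
P(X=1) = C(7,1)·0.13^1·0.87^6 = 0.394600
P(X≥1) = 1 − 0.377255 = 0.622745
Ratio = 0.394600 / 0.622745 = 0.633646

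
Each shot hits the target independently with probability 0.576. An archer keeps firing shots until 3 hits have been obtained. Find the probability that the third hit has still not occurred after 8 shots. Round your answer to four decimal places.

Needing more than 8 shots ⇔ fewer than 3 successes in the first 8. With X ~ Binomial(8, 0.576), P(Y > 8) = P(X ≤ 2).
  k=0: C(8,0)·0.576^0·0.424^8 = 0.001045
  k=1: C(8,1)·0.576^1·0.424^7 = 0.011352
  k=2: C(8,2)·0.576^2·0.424^6 = 0.053976
P(X ≤ 2) = 0.066372

0.0664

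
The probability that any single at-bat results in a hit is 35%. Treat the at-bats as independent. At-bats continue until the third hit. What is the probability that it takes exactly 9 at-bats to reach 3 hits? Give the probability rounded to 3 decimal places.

0.091

Y = trial on which the third success occurs; negative binomial, r=3, p=0.35.
P(Y=9) = C(8,2) · p^3 · (1−p)^6
= 28 · 0.042875 · 0.075419 = 0.09054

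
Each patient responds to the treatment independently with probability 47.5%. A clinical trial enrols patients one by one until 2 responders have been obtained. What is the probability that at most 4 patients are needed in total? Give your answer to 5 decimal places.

0.64909

Finishing within 4 patients ⇔ at least 2 successes in the first 4. With X ~ Binomial(4, 0.475), P(Y ≤ 4) = 1 − P(X ≤ 1).
  k=0: C(4,0)·0.475^0·0.525^4 = 0.0759691
  k=1: C(4,1)·0.475^1·0.525^3 = 0.2749359
1 − 0.3509051 = 0.6490949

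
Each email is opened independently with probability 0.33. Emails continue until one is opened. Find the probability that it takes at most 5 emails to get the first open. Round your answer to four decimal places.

0.8650

Y = number of emails to the first success; geometric, p = 0.33.
P(Y ≤ 5) = 1 − (1−p)^5 = 1 − 0.135013 = 0.864987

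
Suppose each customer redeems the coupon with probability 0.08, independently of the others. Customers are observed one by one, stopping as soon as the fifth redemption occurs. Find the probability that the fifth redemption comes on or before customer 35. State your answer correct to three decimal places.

Finishing within 35 customers ⇔ at least 5 successes in the first 35. With X ~ Binomial(35, 0.08), P(Y ≤ 35) = 1 − P(X ≤ 4).
  k=0: C(35,0)·0.08^0·0.92^35 = 0.05402
  k=1: C(35,1)·0.08^1·0.92^34 = 0.16442
  k=2: C(35,2)·0.08^2·0.92^33 = 0.24305
  k=3: C(35,3)·0.08^3·0.92^32 = 0.23248
  k=4: C(35,4)·0.08^4·0.92^31 = 0.16173
1 − 0.85570 = 0.14430

0.144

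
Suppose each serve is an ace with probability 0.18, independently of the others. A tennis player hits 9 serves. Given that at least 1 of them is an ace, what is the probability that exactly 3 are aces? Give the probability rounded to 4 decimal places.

0.1789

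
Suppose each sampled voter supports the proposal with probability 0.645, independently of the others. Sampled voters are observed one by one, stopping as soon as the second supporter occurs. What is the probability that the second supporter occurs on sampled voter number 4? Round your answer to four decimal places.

Y = trial on which the second success occurs; negative binomial, r=2, p=0.645.
P(Y=4) = C(3,1) · p^2 · (1−p)^2
= 3 · 0.41602 · 0.12602 = 0.157289

0.1573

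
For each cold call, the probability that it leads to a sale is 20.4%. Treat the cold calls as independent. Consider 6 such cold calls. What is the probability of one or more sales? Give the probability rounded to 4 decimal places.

0.7456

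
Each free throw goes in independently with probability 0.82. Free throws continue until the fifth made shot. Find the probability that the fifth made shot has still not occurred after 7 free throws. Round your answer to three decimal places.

0.115

Needing more than 7 free throws ⇔ fewer than 5 successes in the first 7. With X ~ Binomial(7, 0.82), P(Y > 7) = P(X ≤ 4).
  k=0: C(7,0)·0.82^0·0.18^7 = 0.00001
  k=1: C(7,1)·0.82^1·0.18^6 = 0.00020
  k=2: C(7,2)·0.82^2·0.18^5 = 0.00267
  k=3: C(7,3)·0.82^3·0.18^4 = 0.02026
  k=4: C(7,4)·0.82^4·0.18^3 = 0.09229
P(X ≤ 4) = 0.11541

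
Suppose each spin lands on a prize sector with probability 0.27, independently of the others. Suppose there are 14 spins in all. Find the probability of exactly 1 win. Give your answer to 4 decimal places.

0.0632

X ~ Binomial(n=14, p=0.27).
P(X=1) = C(14,1) · p^1 · (1−p)^13
= 14 · 0.27 · 0.016718 = 0.063196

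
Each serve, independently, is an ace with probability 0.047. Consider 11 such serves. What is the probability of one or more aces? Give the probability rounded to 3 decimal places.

0.411

P(at least one) = 1 − P(none) = 1 − (1 − 0.047)^11
= 1 − 0.58887 = 0.41113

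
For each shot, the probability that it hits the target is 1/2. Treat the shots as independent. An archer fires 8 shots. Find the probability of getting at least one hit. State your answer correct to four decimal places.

0.9961

P(at least one) = 1 − P(none) = 1 − (1 − 0.50)^8
= 1 − 0.003906 = 0.996094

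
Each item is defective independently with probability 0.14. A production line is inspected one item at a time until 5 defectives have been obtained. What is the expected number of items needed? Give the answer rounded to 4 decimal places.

35.7143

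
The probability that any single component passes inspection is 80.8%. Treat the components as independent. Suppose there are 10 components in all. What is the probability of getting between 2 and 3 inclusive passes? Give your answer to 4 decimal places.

0.0007

X ~ Binomial(10, 0.808); P(2 ≤ X ≤ 3) = Σ C(10,k) p^k (1−p)^(10−k) over k:
  k=2: C(10,2)·0.808^2·0.192^8 = 0.000054
  k=3: C(10,3)·0.808^3·0.192^7 = 0.000609
Total = 0.000663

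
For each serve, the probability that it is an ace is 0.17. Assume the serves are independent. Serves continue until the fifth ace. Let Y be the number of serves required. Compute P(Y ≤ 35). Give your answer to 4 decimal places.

0.7329

Finishing within 35 serves ⇔ at least 5 successes in the first 35. With X ~ Binomial(35, 0.17), P(Y ≤ 35) = 1 − P(X ≤ 4).
  k=0: C(35,0)·0.17^0·0.83^35 = 0.001471
  k=1: C(35,1)·0.17^1·0.83^34 = 0.010548
  k=2: C(35,2)·0.17^2·0.83^33 = 0.036728
  k=3: C(35,3)·0.17^3·0.83^32 = 0.082748
  k=4: C(35,4)·0.17^4·0.83^31 = 0.135586
1 − 0.267081 = 0.732919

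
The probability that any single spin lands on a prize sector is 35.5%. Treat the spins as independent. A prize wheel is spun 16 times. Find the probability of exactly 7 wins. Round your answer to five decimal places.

X ~ Binomial(n=16, p=0.355).
P(X=7) = C(16,7) · p^7 · (1−p)^9
= 11440 · 0.00071056 · 0.019321 = 0.1570587

0.15706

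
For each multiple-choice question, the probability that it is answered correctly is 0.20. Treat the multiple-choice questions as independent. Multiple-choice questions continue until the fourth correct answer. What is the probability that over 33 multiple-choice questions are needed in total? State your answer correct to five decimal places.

0.08081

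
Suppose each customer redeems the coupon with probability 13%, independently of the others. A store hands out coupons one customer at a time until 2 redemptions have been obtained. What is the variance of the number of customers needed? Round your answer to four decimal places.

102.9586

Y = total customers until the second success; negative binomial with r=2, p=0.13.
Var(Y) = r(1−p)/p² = 2·0.87 / 0.13² = 102.958580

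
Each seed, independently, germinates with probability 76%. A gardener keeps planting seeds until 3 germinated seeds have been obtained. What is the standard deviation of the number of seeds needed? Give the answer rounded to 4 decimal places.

1.1165

Y = total seeds until the third success; negative binomial with r=3, p=0.76.
SD(Y) = √[r(1−p)/p²] = √(1.246537) = 1.116484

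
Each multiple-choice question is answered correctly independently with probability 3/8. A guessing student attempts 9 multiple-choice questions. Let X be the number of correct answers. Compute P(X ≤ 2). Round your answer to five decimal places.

X ~ Binomial(9, 0.375); P(X ≤ 2) = Σ C(9,k) p^k (1−p)^(9−k) over k:
  k=0: C(9,0)·0.375^0·0.625^9 = 0.0145519
  k=1: C(9,1)·0.375^1·0.625^8 = 0.0785803
  k=2: C(9,2)·0.375^2·0.625^7 = 0.1885928
Total = 0.2817251

0.28173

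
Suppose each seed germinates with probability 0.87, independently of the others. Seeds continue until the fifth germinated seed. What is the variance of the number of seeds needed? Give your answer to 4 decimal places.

0.8588

Y = total seeds until the fifth success; negative binomial with r=5, p=0.87.
Var(Y) = r(1−p)/p² = 5·0.13 / 0.87² = 0.858766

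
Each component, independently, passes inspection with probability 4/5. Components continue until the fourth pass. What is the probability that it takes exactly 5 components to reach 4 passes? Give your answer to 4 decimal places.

Y = trial on which the fourth success occurs; negative binomial, r=4, p=0.80.
P(Y=5) = C(4,3) · p^4 · (1−p)^1
= 4 · 0.4096 · 0.2 = 0.327680

0.3277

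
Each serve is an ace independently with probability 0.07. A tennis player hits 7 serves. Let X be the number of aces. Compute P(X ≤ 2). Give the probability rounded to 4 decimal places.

X ~ Binomial(7, 0.07); P(X ≤ 2) = Σ C(7,k) p^k (1−p)^(7−k) over k:
  k=0: C(7,0)·0.07^0·0.93^7 = 0.601701
  k=1: C(7,1)·0.07^1·0.93^6 = 0.317025
  k=2: C(7,2)·0.07^2·0.93^5 = 0.071586
Total = 0.990312

0.9903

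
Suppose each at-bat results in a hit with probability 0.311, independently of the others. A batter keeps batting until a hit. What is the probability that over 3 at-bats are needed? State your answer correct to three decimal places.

Y = number of at-bats to the first success; geometric, p = 0.311.
P(Y > 3) = P(first 3 all fail) = (1−p)^3 = 0.32708

0.327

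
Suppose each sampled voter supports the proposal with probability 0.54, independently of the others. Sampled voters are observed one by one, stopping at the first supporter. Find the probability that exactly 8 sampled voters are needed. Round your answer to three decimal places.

0.002

Geometric (trials to first success), p = 0.54.
P(Y = 8) = (1−p)^7 · p = 0.0043582 · 0.54 = 0.00235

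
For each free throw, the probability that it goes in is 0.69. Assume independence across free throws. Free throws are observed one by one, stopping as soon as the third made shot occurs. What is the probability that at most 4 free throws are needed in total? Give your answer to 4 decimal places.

0.6340

Finishing within 4 free throws ⇔ at least 3 successes in the first 4. With X ~ Binomial(4, 0.69), P(Y ≤ 4) = 1 − P(X ≤ 2).
  k=0: C(4,0)·0.69^0·0.31^4 = 0.009235
  k=1: C(4,1)·0.69^1·0.31^3 = 0.082223
  k=2: C(4,2)·0.69^2·0.31^2 = 0.274519
1 − 0.365978 = 0.634022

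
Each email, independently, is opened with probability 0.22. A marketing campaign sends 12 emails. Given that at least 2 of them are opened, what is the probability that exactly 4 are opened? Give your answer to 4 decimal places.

X ~ Binomial(12, 0.22). Want P(X=4 | X≥2) = P(X=4) / P(X≥2).
P(X=4) = C(12,4)·0.22^4·0.78^8 = 0.158874
P(X≥2) = 1 − 0.050715 − 0.171650 = 0.777635
Ratio = 0.158874 / 0.777635 = 0.204304

0.2043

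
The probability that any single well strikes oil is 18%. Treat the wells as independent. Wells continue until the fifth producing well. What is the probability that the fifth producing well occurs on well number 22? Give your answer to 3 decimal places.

0.039

Y = trial on which the fifth success occurs; negative binomial, r=5, p=0.18.
P(Y=22) = C(21,4) · p^5 · (1−p)^17
= 5985 · 0.00018896 · 0.034264 = 0.03875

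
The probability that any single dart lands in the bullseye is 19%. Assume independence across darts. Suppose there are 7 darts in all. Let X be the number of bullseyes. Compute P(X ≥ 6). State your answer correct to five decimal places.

0.00028

X ~ Binomial(7, 0.19); P(X ≥ 6) = Σ C(7,k) p^k (1−p)^(7−k) over k:
  k=6: C(7,6)·0.19^6·0.81^1 = 0.0002668
  k=7: C(7,7)·0.19^7·0.81^0 = 0.0000089
Total = 0.0002757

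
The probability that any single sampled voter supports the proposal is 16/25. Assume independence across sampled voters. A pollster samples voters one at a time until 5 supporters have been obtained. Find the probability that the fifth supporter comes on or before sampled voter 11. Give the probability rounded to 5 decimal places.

0.94185

Finishing within 11 sampled voters ⇔ at least 5 successes in the first 11. With X ~ Binomial(11, 0.64), P(Y ≤ 11) = 1 − P(X ≤ 4).
  k=0: C(11,0)·0.64^0·0.36^11 = 0.0000132
  k=1: C(11,1)·0.64^1·0.36^10 = 0.0002574
  k=2: C(11,2)·0.64^2·0.36^9 = 0.0022879
  k=3: C(11,3)·0.64^3·0.36^8 = 0.0122024
  k=4: C(11,4)·0.64^4·0.36^7 = 0.0433862
1 − 0.0581470 = 0.9418530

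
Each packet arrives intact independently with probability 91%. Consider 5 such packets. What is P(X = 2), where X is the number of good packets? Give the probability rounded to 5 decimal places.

0.00604

X ~ Binomial(n=5, p=0.91).
P(X=2) = C(5,2) · p^2 · (1−p)^3
= 10 · 0.8281 · 0.000729 = 0.0060368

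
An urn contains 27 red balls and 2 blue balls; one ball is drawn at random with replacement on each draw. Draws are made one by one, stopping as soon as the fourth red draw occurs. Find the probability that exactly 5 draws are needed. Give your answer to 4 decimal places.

0.2073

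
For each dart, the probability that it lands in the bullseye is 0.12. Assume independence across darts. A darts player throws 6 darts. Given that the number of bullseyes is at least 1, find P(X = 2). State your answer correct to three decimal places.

0.242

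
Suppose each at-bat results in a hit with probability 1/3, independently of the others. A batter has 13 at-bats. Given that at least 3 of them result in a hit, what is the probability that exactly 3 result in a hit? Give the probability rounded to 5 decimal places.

0.21328

X ~ Binomial(13, 0.333333). Want P(X=3 | X≥3) = P(X=3) / P(X≥3).
P(X=3) = C(13,3)·0.333333^3·0.666667^10 = 0.1836918
P(X≥3) = 1 − 0.0051382 − 0.0333985 − 0.1001955 = 0.8612678
Ratio = 0.1836918 / 0.8612678 = 0.2132807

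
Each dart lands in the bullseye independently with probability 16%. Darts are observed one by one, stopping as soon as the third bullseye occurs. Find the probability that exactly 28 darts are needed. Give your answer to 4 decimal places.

Y = trial on which the third success occurs; negative binomial, r=3, p=0.16.
P(Y=28) = C(27,2) · p^3 · (1−p)^25
= 351 · 0.004096 · 0.012793 = 0.018393

0.0184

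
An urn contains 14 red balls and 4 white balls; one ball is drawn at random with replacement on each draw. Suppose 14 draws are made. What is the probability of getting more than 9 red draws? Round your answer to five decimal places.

X ~ Binomial(14, 0.777778); P(X ≥ 10) = Σ C(14,k) p^k (1−p)^(14−k) over k:
  k=10: C(14,10)·0.777778^10·0.222222^4 = 0.1977604
  k=11: C(14,11)·0.777778^11·0.222222^3 = 0.2516951
  k=12: C(14,12)·0.777778^12·0.222222^2 = 0.2202332
  k=13: C(14,13)·0.777778^13·0.222222^1 = 0.1185871
  k=14: C(14,14)·0.777778^14·0.222222^0 = 0.0296468
Total = 0.8179225

0.81792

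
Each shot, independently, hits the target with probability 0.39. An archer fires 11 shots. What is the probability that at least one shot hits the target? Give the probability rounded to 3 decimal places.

0.996

P(at least one) = 1 − P(none) = 1 − (1 − 0.39)^11
= 1 − 0.00435 = 0.99565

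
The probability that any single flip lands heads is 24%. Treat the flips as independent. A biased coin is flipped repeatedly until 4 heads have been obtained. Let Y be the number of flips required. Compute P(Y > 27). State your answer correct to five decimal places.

0.08271

Needing more than 27 flips ⇔ fewer than 4 successes in the first 27. With X ~ Binomial(27, 0.24), P(Y > 27) = P(X ≤ 3).
  k=0: C(27,0)·0.24^0·0.76^27 = 0.0006053
  k=1: C(27,1)·0.24^1·0.76^26 = 0.0051609
  k=2: C(27,2)·0.24^2·0.76^25 = 0.0211870
  k=3: C(27,3)·0.24^3·0.76^24 = 0.0557553
P(X ≤ 3) = 0.0827085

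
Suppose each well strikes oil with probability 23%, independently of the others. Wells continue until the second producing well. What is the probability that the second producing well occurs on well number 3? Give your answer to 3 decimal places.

0.081

Y = trial on which the second success occurs; negative binomial, r=2, p=0.23.
P(Y=3) = C(2,1) · p^2 · (1−p)^1
= 2 · 0.0529 · 0.77 = 0.08147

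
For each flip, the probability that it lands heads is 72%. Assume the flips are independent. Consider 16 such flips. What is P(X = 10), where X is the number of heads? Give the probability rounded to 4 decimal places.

0.1445

X ~ Binomial(n=16, p=0.72).
P(X=10) = C(16,10) · p^10 · (1−p)^6
= 8008 · 0.037439 · 0.00048189 = 0.144477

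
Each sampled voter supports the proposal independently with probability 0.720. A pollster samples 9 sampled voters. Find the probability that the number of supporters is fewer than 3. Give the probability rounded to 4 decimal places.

0.0028

X ~ Binomial(9, 0.72); P(X ≤ 2) = Σ C(9,k) p^k (1−p)^(9−k) over k:
  k=0: C(9,0)·0.72^0·0.28^9 = 0.000011
  k=1: C(9,1)·0.72^1·0.28^8 = 0.000245
  k=2: C(9,2)·0.72^2·0.28^7 = 0.002518
Total = 0.002773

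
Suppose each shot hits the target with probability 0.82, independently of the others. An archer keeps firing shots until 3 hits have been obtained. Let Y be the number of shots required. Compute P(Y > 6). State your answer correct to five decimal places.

0.01155

Needing more than 6 shots ⇔ fewer than 3 successes in the first 6. With X ~ Binomial(6, 0.82), P(Y > 6) = P(X ≤ 2).
  k=0: C(6,0)·0.82^0·0.18^6 = 0.0000340
  k=1: C(6,1)·0.82^1·0.18^5 = 0.0009297
  k=2: C(6,2)·0.82^2·0.18^4 = 0.0105879
P(X ≤ 2) = 0.0115516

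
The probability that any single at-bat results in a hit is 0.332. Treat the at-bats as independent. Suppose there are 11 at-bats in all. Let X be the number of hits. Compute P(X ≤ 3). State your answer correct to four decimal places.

X ~ Binomial(11, 0.332); P(X ≤ 3) = Σ C(11,k) p^k (1−p)^(11−k) over k:
  k=0: C(11,0)·0.332^0·0.668^11 = 0.011818
  k=1: C(11,1)·0.332^1·0.668^10 = 0.064609
  k=2: C(11,2)·0.332^2·0.668^9 = 0.160556
  k=3: C(11,3)·0.332^3·0.668^8 = 0.239392
Total = 0.476376

0.4764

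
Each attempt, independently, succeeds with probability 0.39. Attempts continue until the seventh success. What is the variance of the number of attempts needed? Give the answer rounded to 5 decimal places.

28.07364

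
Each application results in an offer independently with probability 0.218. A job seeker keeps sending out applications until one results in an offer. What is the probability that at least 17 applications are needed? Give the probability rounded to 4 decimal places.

Y = number of applications to the first success; geometric, p = 0.218.
P(Y > 16) = P(first 16 all fail) = (1−p)^16 = 0.019557

0.0196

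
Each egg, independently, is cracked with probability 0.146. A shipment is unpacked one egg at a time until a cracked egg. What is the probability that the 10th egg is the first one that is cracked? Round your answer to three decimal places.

0.035

Geometric (trials to first success), p = 0.146.
P(Y = 10) = (1−p)^9 · p = 0.24161 · 0.146 = 0.03528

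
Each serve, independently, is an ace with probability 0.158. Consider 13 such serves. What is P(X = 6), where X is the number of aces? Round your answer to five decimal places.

X ~ Binomial(n=13, p=0.158).
P(X=6) = C(13,6) · p^6 · (1−p)^7
= 1716 · 1.5558e-05 · 0.30004 = 0.0080102

0.00801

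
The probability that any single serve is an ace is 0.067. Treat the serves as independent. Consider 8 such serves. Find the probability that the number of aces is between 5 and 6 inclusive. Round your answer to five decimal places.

X ~ Binomial(8, 0.067); P(5 ≤ X ≤ 6) = Σ C(8,k) p^k (1−p)^(8−k) over k:
  k=5: C(8,5)·0.067^5·0.933^3 = 0.0000614
  k=6: C(8,6)·0.067^6·0.933^2 = 0.0000022
Total = 0.0000636

0.00006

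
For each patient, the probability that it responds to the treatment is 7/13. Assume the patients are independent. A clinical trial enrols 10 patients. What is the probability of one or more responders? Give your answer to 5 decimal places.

P(at least one) = 1 − P(none) = 1 − (1 − 0.538462)^10
= 1 − 0.0004386 = 0.9995614

0.99956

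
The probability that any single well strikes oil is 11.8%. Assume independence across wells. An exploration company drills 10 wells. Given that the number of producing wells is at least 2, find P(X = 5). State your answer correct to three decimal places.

X ~ Binomial(10, 0.118). Want P(X=5 | X≥2) = P(X=5) / P(X≥2).
P(X=5) = C(10,5)·0.118^5·0.882^5 = 0.00308
P(X≥2) = 1 − 0.28490 − 0.38115 = 0.33395
Ratio = 0.00308 / 0.33395 = 0.00921

0.009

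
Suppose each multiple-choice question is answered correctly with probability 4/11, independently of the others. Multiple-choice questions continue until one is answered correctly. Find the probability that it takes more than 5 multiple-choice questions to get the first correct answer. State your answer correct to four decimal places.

0.1044

Y = number of multiple-choice questions to the first success; geometric, p = 0.363636.
P(Y > 5) = P(first 5 all fail) = (1−p)^5 = 0.104358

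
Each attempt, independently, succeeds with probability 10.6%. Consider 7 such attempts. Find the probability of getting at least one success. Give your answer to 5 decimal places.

0.54358

P(at least one) = 1 − P(none) = 1 − (1 − 0.106)^7
= 1 − 0.4564179 = 0.5435821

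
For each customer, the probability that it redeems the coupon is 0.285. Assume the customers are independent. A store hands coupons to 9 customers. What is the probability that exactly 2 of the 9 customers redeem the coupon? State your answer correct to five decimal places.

X ~ Binomial(n=9, p=0.285).
P(X=2) = C(9,2) · p^2 · (1−p)^7
= 36 · 0.081225 · 0.095531 = 0.2793409

0.27934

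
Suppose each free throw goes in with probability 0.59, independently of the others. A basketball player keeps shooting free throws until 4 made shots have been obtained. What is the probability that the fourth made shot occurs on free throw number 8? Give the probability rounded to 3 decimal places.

0.120

Y = trial on which the fourth success occurs; negative binomial, r=4, p=0.59.
P(Y=8) = C(7,3) · p^4 · (1−p)^4
= 35 · 0.12117 · 0.028258 = 0.11984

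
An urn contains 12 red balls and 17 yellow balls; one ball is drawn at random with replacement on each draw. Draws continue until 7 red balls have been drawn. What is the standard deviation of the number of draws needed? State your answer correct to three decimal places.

4.895

Y = total draws until the seventh success; negative binomial with r=7, p=0.413793.
SD(Y) = √[r(1−p)/p²] = √(23.96528) = 4.89543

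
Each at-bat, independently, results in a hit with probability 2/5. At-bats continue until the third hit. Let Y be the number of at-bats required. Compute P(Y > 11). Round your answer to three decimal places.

Needing more than 11 at-bats ⇔ fewer than 3 successes in the first 11. With X ~ Binomial(11, 0.40), P(Y > 11) = P(X ≤ 2).
  k=0: C(11,0)·0.40^0·0.60^11 = 0.00363
  k=1: C(11,1)·0.40^1·0.60^10 = 0.02661
  k=2: C(11,2)·0.40^2·0.60^9 = 0.08868
P(X ≤ 2) = 0.11892

0.119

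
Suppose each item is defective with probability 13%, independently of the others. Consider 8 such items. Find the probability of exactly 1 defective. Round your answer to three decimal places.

0.392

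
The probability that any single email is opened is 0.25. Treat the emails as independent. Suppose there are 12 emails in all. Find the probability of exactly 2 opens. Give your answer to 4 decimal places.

0.2323

X ~ Binomial(n=12, p=0.25).
P(X=2) = C(12,2) · p^2 · (1−p)^10
= 66 · 0.0625 · 0.056314 = 0.232293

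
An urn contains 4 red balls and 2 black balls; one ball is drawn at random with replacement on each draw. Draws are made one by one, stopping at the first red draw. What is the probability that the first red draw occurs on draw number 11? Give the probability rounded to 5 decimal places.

0.00001

Geometric (trials to first success), p = 0.666667.
P(Y = 11) = (1−p)^10 · p = 1.6935e-05 · 0.666667 = 0.0000113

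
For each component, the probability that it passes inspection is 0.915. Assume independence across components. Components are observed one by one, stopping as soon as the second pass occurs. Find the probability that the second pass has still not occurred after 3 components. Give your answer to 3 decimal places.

Needing more than 3 components ⇔ fewer than 2 successes in the first 3. With X ~ Binomial(3, 0.915), P(Y > 3) = P(X ≤ 1).
  k=0: C(3,0)·0.915^0·0.085^3 = 0.00061
  k=1: C(3,1)·0.915^1·0.085^2 = 0.01983
P(X ≤ 1) = 0.02045

0.020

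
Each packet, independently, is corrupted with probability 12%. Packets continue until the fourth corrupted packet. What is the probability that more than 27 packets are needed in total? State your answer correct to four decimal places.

0.5904

Needing more than 27 packets ⇔ fewer than 4 successes in the first 27. With X ~ Binomial(27, 0.12), P(Y > 27) = P(X ≤ 3).
  k=0: C(27,0)·0.12^0·0.88^27 = 0.031698
  k=1: C(27,1)·0.12^1·0.88^26 = 0.116706
  k=2: C(27,2)·0.12^2·0.88^25 = 0.206889
  k=3: C(27,3)·0.12^3·0.88^24 = 0.235101
P(X ≤ 3) = 0.590394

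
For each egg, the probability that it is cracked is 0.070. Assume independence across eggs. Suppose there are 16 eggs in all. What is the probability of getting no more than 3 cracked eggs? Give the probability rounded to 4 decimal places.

0.9779

X ~ Binomial(16, 0.07); P(X ≤ 3) = Σ C(16,k) p^k (1−p)^(16−k) over k:
  k=0: C(16,0)·0.07^0·0.93^16 = 0.313132
  k=1: C(16,1)·0.07^1·0.93^15 = 0.377105
  k=2: C(16,2)·0.07^2·0.93^14 = 0.212882
  k=3: C(16,3)·0.07^3·0.93^13 = 0.074776
Total = 0.977894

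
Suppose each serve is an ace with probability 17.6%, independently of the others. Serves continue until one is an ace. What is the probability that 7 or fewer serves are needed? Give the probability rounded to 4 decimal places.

0.7421

Y = number of serves to the first success; geometric, p = 0.176.
P(Y ≤ 7) = 1 − (1−p)^7 = 1 − 0.257923 = 0.742077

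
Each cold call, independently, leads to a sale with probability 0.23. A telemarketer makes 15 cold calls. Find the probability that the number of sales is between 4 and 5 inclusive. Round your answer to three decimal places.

0.357

X ~ Binomial(15, 0.23); P(4 ≤ X ≤ 5) = Σ C(15,k) p^k (1−p)^(15−k) over k:
  k=4: C(15,4)·0.23^4·0.77^11 = 0.21550
  k=5: C(15,5)·0.23^5·0.77^10 = 0.14161
Total = 0.35711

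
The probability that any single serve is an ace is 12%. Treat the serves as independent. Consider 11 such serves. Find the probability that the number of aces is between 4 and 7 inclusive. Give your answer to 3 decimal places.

X ~ Binomial(11, 0.12); P(4 ≤ X ≤ 7) = Σ C(11,k) p^k (1−p)^(11−k) over k:
  k=4: C(11,4)·0.12^4·0.88^7 = 0.02797
  k=5: C(11,5)·0.12^5·0.88^6 = 0.00534
  k=6: C(11,6)·0.12^6·0.88^5 = 0.00073
  k=7: C(11,7)·0.12^7·0.88^4 = 0.00007
Total = 0.03410

0.034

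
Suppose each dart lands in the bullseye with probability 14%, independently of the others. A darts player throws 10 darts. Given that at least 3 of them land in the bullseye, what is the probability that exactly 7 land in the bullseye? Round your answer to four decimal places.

X ~ Binomial(10, 0.14). Want P(X=7 | X≥3) = P(X=7) / P(X≥3).
P(X=7) = C(10,7)·0.14^7·0.86^3 = 0.000080
P(X≥3) = 1 − 0.221302 − 0.360258 − 0.263910 = 0.154530
Ratio = 0.000080 / 0.154530 = 0.000521

0.0005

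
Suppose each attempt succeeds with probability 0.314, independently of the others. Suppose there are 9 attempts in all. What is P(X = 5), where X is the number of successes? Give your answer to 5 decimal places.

X ~ Binomial(n=9, p=0.314).
P(X=5) = C(9,5) · p^5 · (1−p)^4
= 126 · 0.0030524 · 0.22146 = 0.0851756

0.08518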